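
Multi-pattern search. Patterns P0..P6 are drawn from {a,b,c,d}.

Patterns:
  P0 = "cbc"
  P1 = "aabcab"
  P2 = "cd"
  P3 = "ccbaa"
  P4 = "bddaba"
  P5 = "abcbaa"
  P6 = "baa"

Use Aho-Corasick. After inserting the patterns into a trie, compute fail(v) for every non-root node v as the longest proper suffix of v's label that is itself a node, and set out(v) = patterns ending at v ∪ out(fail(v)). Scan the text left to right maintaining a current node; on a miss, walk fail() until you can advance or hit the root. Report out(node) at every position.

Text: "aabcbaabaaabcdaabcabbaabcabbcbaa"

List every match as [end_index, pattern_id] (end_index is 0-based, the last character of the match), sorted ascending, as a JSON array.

Build:
Trie nodes:
  0='ε' goto a→4 b→15 c→1
  1='c' goto b→2 c→11 d→10
  2='cb' goto c→3
  3='cbc' goto ·  ←P0
  4='a' goto a→5 b→21
  5='aa' goto b→6
  6='aab' goto c→7
  7='aabc' goto a→8
  8='aabca' goto b→9
  9='aabcab' goto ·  ←P1
  10='cd' goto ·  ←P2
  11='cc' goto b→12
  12='ccb' goto a→13
  13='ccba' goto a→14
  14='ccbaa' goto ·  ←P3
  15='b' goto a→26 d→16
  16='bd' goto d→17
  17='bdd' goto a→18
  18='bdda' goto b→19
  19='bddab' goto a→20
  20='bddaba' goto ·  ←P4
  21='ab' goto c→22
  22='abc' goto b→23
  23='abcb' goto a→24
  24='abcba' goto a→25
  25='abcbaa' goto ·  ←P5
  26='ba' goto a→27
  27='baa' goto ·  ←P6

Failure links (BFS by depth):
  fail(1) 'c': from fail(0)=0 chase 'c': 0 ⇒ 0;  out=∅∪out(0)=∅
  fail(4) 'a': from fail(0)=0 chase 'a': 0 ⇒ 0;  out=∅∪out(0)=∅
  fail(15) 'b': from fail(0)=0 chase 'b': 0 ⇒ 0;  out=∅∪out(0)=∅
  fail(2) 'cb': from fail(1)=0 chase 'b': 0 ⇒ 15;  out=∅∪out(15)=∅
  fail(5) 'aa': from fail(4)=0 chase 'a': 0 ⇒ 4;  out=∅∪out(4)=∅
  fail(10) 'cd': from fail(1)=0 chase 'd': 0 ⇒ 0;  out={2}∪out(0)={2}
  fail(11) 'cc': from fail(1)=0 chase 'c': 0 ⇒ 1;  out=∅∪out(1)=∅
  fail(16) 'bd': from fail(15)=0 chase 'd': 0 ⇒ 0;  out=∅∪out(0)=∅
  fail(21) 'ab': from fail(4)=0 chase 'b': 0 ⇒ 15;  out=∅∪out(15)=∅
  fail(26) 'ba': from fail(15)=0 chase 'a': 0 ⇒ 4;  out=∅∪out(4)=∅
  fail(3) 'cbc': from fail(2)=15 chase 'c': 15→0 ⇒ 1;  out={0}∪out(1)={0}
  fail(6) 'aab': from fail(5)=4 chase 'b': 4 ⇒ 21;  out=∅∪out(21)=∅
  fail(12) 'ccb': from fail(11)=1 chase 'b': 1 ⇒ 2;  out=∅∪out(2)=∅
  fail(17) 'bdd': from fail(16)=0 chase 'd': 0 ⇒ 0;  out=∅∪out(0)=∅
  fail(22) 'abc': from fail(21)=15 chase 'c': 15→0 ⇒ 1;  out=∅∪out(1)=∅
  fail(27) 'baa': from fail(26)=4 chase 'a': 4 ⇒ 5;  out={6}∪out(5)={6}
  fail(7) 'aabc': from fail(6)=21 chase 'c': 21 ⇒ 22;  out=∅∪out(22)=∅
  fail(13) 'ccba': from fail(12)=2 chase 'a': 2→15 ⇒ 26;  out=∅∪out(26)=∅
  fail(18) 'bdda': from fail(17)=0 chase 'a': 0 ⇒ 4;  out=∅∪out(4)=∅
  fail(23) 'abcb': from fail(22)=1 chase 'b': 1 ⇒ 2;  out=∅∪out(2)=∅
  fail(8) 'aabca': from fail(7)=22 chase 'a': 22→1→0 ⇒ 4;  out=∅∪out(4)=∅
  fail(14) 'ccbaa': from fail(13)=26 chase 'a': 26 ⇒ 27;  out={3}∪out(27)={3,6}
  fail(19) 'bddab': from fail(18)=4 chase 'b': 4 ⇒ 21;  out=∅∪out(21)=∅
  fail(24) 'abcba': from fail(23)=2 chase 'a': 2→15 ⇒ 26;  out=∅∪out(26)=∅
  fail(9) 'aabcab': from fail(8)=4 chase 'b': 4 ⇒ 21;  out={1}∪out(21)={1}
  fail(20) 'bddaba': from fail(19)=21 chase 'a': 21→15 ⇒ 26;  out={4}∪out(26)={4}
  fail(25) 'abcbaa': from fail(24)=26 chase 'a': 26 ⇒ 27;  out={5}∪out(27)={5,6}

Run:
[0] read 'a'  n0⇒n4
[1] read 'a'  n4⇒n5
[2] read 'b'  n5⇒n6
[3] read 'c'  n6⇒n7
[4] read 'b'  n7⇒n23 (fail-walked)
[5] read 'a'  n23⇒n24
[6] read 'a'  n24⇒n25  emit P5@[1:6],P6@[4:6]
[7] read 'b'  n25⇒n6 (fail-walked)
[8] read 'a'  n6⇒n26 (fail-walked)
[9] read 'a'  n26⇒n27  emit P6@[7:9]
[10] read 'a'  n27⇒n5 (fail-walked)
[11] read 'b'  n5⇒n6
[12] read 'c'  n6⇒n7
[13] read 'd'  n7⇒n10 (fail-walked)  emit P2@[12:13]
[14] read 'a'  n10⇒n4 (fail-walked)
[15] read 'a'  n4⇒n5
[16] read 'b'  n5⇒n6
[17] read 'c'  n6⇒n7
[18] read 'a'  n7⇒n8
[19] read 'b'  n8⇒n9  emit P1@[14:19]
[20] read 'b'  n9⇒n15 (fail-walked)
[21] read 'a'  n15⇒n26
[22] read 'a'  n26⇒n27  emit P6@[20:22]
[23] read 'b'  n27⇒n6 (fail-walked)
[24] read 'c'  n6⇒n7
[25] read 'a'  n7⇒n8
[26] read 'b'  n8⇒n9  emit P1@[21:26]
[27] read 'b'  n9⇒n15 (fail-walked)
[28] read 'c'  n15⇒n1 (fail-walked)
[29] read 'b'  n1⇒n2
[30] read 'a'  n2⇒n26 (fail-walked)
[31] read 'a'  n26⇒n27  emit P6@[29:31]

Result: [[6,5],[6,6],[9,6],[13,2],[19,1],[22,6],[26,1],[31,6]]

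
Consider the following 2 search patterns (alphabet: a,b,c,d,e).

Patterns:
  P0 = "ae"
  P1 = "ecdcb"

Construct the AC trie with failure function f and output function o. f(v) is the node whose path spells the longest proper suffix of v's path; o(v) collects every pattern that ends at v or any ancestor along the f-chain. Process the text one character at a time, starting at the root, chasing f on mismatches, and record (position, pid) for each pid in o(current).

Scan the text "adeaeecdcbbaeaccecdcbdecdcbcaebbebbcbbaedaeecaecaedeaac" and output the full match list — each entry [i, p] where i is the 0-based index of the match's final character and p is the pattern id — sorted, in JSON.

Build automaton:
Trie nodes:
  n0 'ε': a→1 e→3
  n1 'a': e→2
  n2 'ae': ·  [P0 ends]
  n3 'e': c→4
  n4 'ec': d→5
  n5 'ecd': c→6
  n6 'ecdc': b→7
  n7 'ecdcb': ·  [P1 ends]

BFS fail/out derivation:
  fail(1) 'a': from fail(0)=0 chase 'a': 0 ⇒ 0;  out=∅∪out(0)=∅
  fail(3) 'e': from fail(0)=0 chase 'e': 0 ⇒ 0;  out=∅∪out(0)=∅
  fail(2) 'ae': from fail(1)=0 chase 'e': 0 ⇒ 3;  out={0}∪out(3)={0}
  fail(4) 'ec': from fail(3)=0 chase 'c': 0 ⇒ 0;  out=∅∪out(0)=∅
  fail(5) 'ecd': from fail(4)=0 chase 'd': 0 ⇒ 0;  out=∅∪out(0)=∅
  fail(6) 'ecdc': from fail(5)=0 chase 'c': 0 ⇒ 0;  out=∅∪out(0)=∅
  fail(7) 'ecdcb': from fail(6)=0 chase 'b': 0 ⇒ 0;  out={1}∪out(0)={1}

Scan:
pos 0 'a': at 1
pos 1 'd': at 0 (via fail)
pos 2 'e': at 3
pos 3 'a': at 1 (via fail)
pos 4 'e': at 2  emit P0@[3:4]
pos 5 'e': at 3 (via fail)
pos 6 'c': at 4
pos 7 'd': at 5
pos 8 'c': at 6
pos 9 'b': at 7  emit P1@[5:9]
pos 10 'b': at 0 (via fail)
pos 11 'a': at 1
pos 12 'e': at 2  emit P0@[11:12]
pos 13 'a': at 1 (via fail)
pos 14 'c': at 0 (via fail)
pos 15 'c': at 0
pos 16 'e': at 3
pos 17 'c': at 4
pos 18 'd': at 5
pos 19 'c': at 6
pos 20 'b': at 7  emit P1@[16:20]
pos 21 'd': at 0 (via fail)
pos 22 'e': at 3
pos 23 'c': at 4
pos 24 'd': at 5
pos 25 'c': at 6
pos 26 'b': at 7  emit P1@[22:26]
pos 27 'c': at 0 (via fail)
pos 28 'a': at 1
pos 29 'e': at 2  emit P0@[28:29]
pos 30 'b': at 0 (via fail)
pos 31 'b': at 0
pos 32 'e': at 3
pos 33 'b': at 0 (via fail)
pos 34 'b': at 0
pos 35 'c': at 0
pos 36 'b': at 0
pos 37 'b': at 0
pos 38 'a': at 1
pos 39 'e': at 2  emit P0@[38:39]
pos 40 'd': at 0 (via fail)
pos 41 'a': at 1
pos 42 'e': at 2  emit P0@[41:42]
pos 43 'e': at 3 (via fail)
pos 44 'c': at 4
pos 45 'a': at 1 (via fail)
pos 46 'e': at 2  emit P0@[45:46]
pos 47 'c': at 4 (via fail)
pos 48 'a': at 1 (via fail)
pos 49 'e': at 2  emit P0@[48:49]
pos 50 'd': at 0 (via fail)
pos 51 'e': at 3
pos 52 'a': at 1 (via fail)
pos 53 'a': at 1 (via fail)
pos 54 'c': at 0 (via fail)

Matches: [[4,0],[9,1],[12,0],[20,1],[26,1],[29,0],[39,0],[42,0],[46,0],[49,0]]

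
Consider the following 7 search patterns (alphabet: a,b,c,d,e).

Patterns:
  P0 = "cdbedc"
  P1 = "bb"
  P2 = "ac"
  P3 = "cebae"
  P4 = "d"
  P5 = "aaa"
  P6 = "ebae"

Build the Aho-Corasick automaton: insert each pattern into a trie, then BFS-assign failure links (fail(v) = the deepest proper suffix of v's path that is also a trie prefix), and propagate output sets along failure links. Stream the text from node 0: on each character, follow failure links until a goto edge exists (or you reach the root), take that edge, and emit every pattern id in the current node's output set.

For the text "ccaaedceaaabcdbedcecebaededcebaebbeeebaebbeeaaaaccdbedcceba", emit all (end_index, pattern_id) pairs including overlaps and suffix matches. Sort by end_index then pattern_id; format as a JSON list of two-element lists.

Build automaton:
Trie (insert patterns):
  n0 'ε': a→9 b→7 c→1 d→15 e→18
  n1 'c': d→2 e→11
  n2 'cd': b→3
  n3 'cdb': e→4
  n4 'cdbe': d→5
  n5 'cdbed': c→6
  n6 'cdbedc': ·  [P0 ends]
  n7 'b': b→8
  n8 'bb': ·  [P1 ends]
  n9 'a': a→16 c→10
  n10 'ac': ·  [P2 ends]
  n11 'ce': b→12
  n12 'ceb': a→13
  n13 'ceba': e→14
  n14 'cebae': ·  [P3 ends]
  n15 'd': ·  [P4 ends]
  n16 'aa': a→17
  n17 'aaa': ·  [P5 ends]
  n18 'e': b→19
  n19 'eb': a→20
  n20 'eba': e→21
  n21 'ebae': ·  [P6 ends]

Failure links (BFS by depth):
  n1('c'): parent n0 fail=0; on 'c' 0 → fail=0;  out ∅∪∅=∅
  n7('b'): parent n0 fail=0; on 'b' 0 → fail=0;  out ∅∪∅=∅
  n9('a'): parent n0 fail=0; on 'a' 0 → fail=0;  out ∅∪∅=∅
  n15('d'): parent n0 fail=0; on 'd' 0 → fail=0;  out {4}∪∅={4}
  n18('e'): parent n0 fail=0; on 'e' 0 → fail=0;  out ∅∪∅=∅
  n2('cd'): parent n1 fail=0; on 'd' 0 → fail=15;  out ∅∪{4}={4}
  n8('bb'): parent n7 fail=0; on 'b' 0 → fail=7;  out {1}∪∅={1}
  n10('ac'): parent n9 fail=0; on 'c' 0 → fail=1;  out {2}∪∅={2}
  n11('ce'): parent n1 fail=0; on 'e' 0 → fail=18;  out ∅∪∅=∅
  n16('aa'): parent n9 fail=0; on 'a' 0 → fail=9;  out ∅∪∅=∅
  n19('eb'): parent n18 fail=0; on 'b' 0 → fail=7;  out ∅∪∅=∅
  n3('cdb'): parent n2 fail=15; on 'b' 15→0 → fail=7;  out ∅∪∅=∅
  n12('ceb'): parent n11 fail=18; on 'b' 18 → fail=19;  out ∅∪∅=∅
  n17('aaa'): parent n16 fail=9; on 'a' 9 → fail=16;  out {5}∪∅={5}
  n20('eba'): parent n19 fail=7; on 'a' 7→0 → fail=9;  out ∅∪∅=∅
  n4('cdbe'): parent n3 fail=7; on 'e' 7→0 → fail=18;  out ∅∪∅=∅
  n13('ceba'): parent n12 fail=19; on 'a' 19 → fail=20;  out ∅∪∅=∅
  n21('ebae'): parent n20 fail=9; on 'e' 9→0 → fail=18;  out {6}∪∅={6}
  n5('cdbed'): parent n4 fail=18; on 'd' 18→0 → fail=15;  out ∅∪{4}={4}
  n14('cebae'): parent n13 fail=20; on 'e' 20 → fail=21;  out {3}∪{6}={3,6}
  n6('cdbedc'): parent n5 fail=15; on 'c' 15→0 → fail=1;  out {0}∪∅={0}

Run:
[0] read 'c'  n0⇒n1
[1] read 'c'  n1⇒n1 ·f
[2] read 'a'  n1⇒n9 ·f
[3] read 'a'  n9⇒n16
[4] read 'e'  n16⇒n18 ·f
[5] read 'd'  n18⇒n15 ·f  emit P4@[5:5]
[6] read 'c'  n15⇒n1 ·f
[7] read 'e'  n1⇒n11
[8] read 'a'  n11⇒n9 ·f
[9] read 'a'  n9⇒n16
[10] read 'a'  n16⇒n17  emit P5@[8:10]
[11] read 'b'  n17⇒n7 ·f
[12] read 'c'  n7⇒n1 ·f
[13] read 'd'  n1⇒n2  emit P4@[13:13]
[14] read 'b'  n2⇒n3
[15] read 'e'  n3⇒n4
[16] read 'd'  n4⇒n5  emit P4@[16:16]
[17] read 'c'  n5⇒n6  emit P0@[12:17]
[18] read 'e'  n6⇒n11 ·f
[19] read 'c'  n11⇒n1 ·f
[20] read 'e'  n1⇒n11
[21] read 'b'  n11⇒n12
[22] read 'a'  n12⇒n13
[23] read 'e'  n13⇒n14  emit P3@[19:23],P6@[20:23]
[24] read 'd'  n14⇒n15 ·f  emit P4@[24:24]
[25] read 'e'  n15⇒n18 ·f
[26] read 'd'  n18⇒n15 ·f  emit P4@[26:26]
[27] read 'c'  n15⇒n1 ·f
[28] read 'e'  n1⇒n11
[29] read 'b'  n11⇒n12
[30] read 'a'  n12⇒n13
[31] read 'e'  n13⇒n14  emit P3@[27:31],P6@[28:31]
[32] read 'b'  n14⇒n19 ·f
[33] read 'b'  n19⇒n8 ·f  emit P1@[32:33]
[34] read 'e'  n8⇒n18 ·f
[35] read 'e'  n18⇒n18 ·f
[36] read 'e'  n18⇒n18 ·f
[37] read 'b'  n18⇒n19
[38] read 'a'  n19⇒n20
[39] read 'e'  n20⇒n21  emit P6@[36:39]
[40] read 'b'  n21⇒n19 ·f
[41] read 'b'  n19⇒n8 ·f  emit P1@[40:41]
[42] read 'e'  n8⇒n18 ·f
[43] read 'e'  n18⇒n18 ·f
[44] read 'a'  n18⇒n9 ·f
[45] read 'a'  n9⇒n16
[46] read 'a'  n16⇒n17  emit P5@[44:46]
[47] read 'a'  n17⇒n17 ·f  emit P5@[45:47]
[48] read 'c'  n17⇒n10 ·f  emit P2@[47:48]
[49] read 'c'  n10⇒n1 ·f
[50] read 'd'  n1⇒n2  emit P4@[50:50]
[51] read 'b'  n2⇒n3
[52] read 'e'  n3⇒n4
[53] read 'd'  n4⇒n5  emit P4@[53:53]
[54] read 'c'  n5⇒n6  emit P0@[49:54]
[55] read 'c'  n6⇒n1 ·f
[56] read 'e'  n1⇒n11
[57] read 'b'  n11⇒n12
[58] read 'a'  n12⇒n13

Result: [[5,4],[10,5],[13,4],[16,4],[17,0],[23,3],[23,6],[24,4],[26,4],[31,3],[31,6],[33,1],[39,6],[41,1],[46,5],[47,5],[48,2],[50,4],[53,4],[54,0]]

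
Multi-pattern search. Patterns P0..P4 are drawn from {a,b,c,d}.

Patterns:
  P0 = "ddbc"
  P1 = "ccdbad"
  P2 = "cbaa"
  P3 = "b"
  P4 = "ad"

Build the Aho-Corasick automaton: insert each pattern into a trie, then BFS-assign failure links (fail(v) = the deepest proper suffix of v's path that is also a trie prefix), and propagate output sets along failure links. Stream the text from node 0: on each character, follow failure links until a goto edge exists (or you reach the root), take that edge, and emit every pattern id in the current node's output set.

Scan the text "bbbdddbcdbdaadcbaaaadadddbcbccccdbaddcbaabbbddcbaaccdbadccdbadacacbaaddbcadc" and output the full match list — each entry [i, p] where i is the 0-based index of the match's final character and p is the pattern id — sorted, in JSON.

Build:
Trie nodes:
  0='ε' goto a→15 b→14 c→5 d→1
  1='d' goto d→2
  2='dd' goto b→3
  3='ddb' goto c→4
  4='ddbc' goto ·  ←P0
  5='c' goto b→11 c→6
  6='cc' goto d→7
  7='ccd' goto b→8
  8='ccdb' goto a→9
  9='ccdba' goto d→10
  10='ccdbad' goto ·  ←P1
  11='cb' goto a→12
  12='cba' goto a→13
  13='cbaa' goto ·  ←P2
  14='b' goto ·  ←P3
  15='a' goto d→16
  16='ad' goto ·  ←P4

Failure links (BFS by depth):
  n1('d'): parent n0 fail=0; on 'd' 0 → fail=0;  out ∅∪∅=∅
  n5('c'): parent n0 fail=0; on 'c' 0 → fail=0;  out ∅∪∅=∅
  n14('b'): parent n0 fail=0; on 'b' 0 → fail=0;  out {3}∪∅={3}
  n15('a'): parent n0 fail=0; on 'a' 0 → fail=0;  out ∅∪∅=∅
  n2('dd'): parent n1 fail=0; on 'd' 0 → fail=1;  out ∅∪∅=∅
  n6('cc'): parent n5 fail=0; on 'c' 0 → fail=5;  out ∅∪∅=∅
  n11('cb'): parent n5 fail=0; on 'b' 0 → fail=14;  out ∅∪{3}={3}
  n16('ad'): parent n15 fail=0; on 'd' 0 → fail=1;  out {4}∪∅={4}
  n3('ddb'): parent n2 fail=1; on 'b' 1→0 → fail=14;  out ∅∪{3}={3}
  n7('ccd'): parent n6 fail=5; on 'd' 5→0 → fail=1;  out ∅∪∅=∅
  n12('cba'): parent n11 fail=14; on 'a' 14→0 → fail=15;  out ∅∪∅=∅
  n4('ddbc'): parent n3 fail=14; on 'c' 14→0 → fail=5;  out {0}∪∅={0}
  n8('ccdb'): parent n7 fail=1; on 'b' 1→0 → fail=14;  out ∅∪{3}={3}
  n13('cbaa'): parent n12 fail=15; on 'a' 15→0 → fail=15;  out {2}∪∅={2}
  n9('ccdba'): parent n8 fail=14; on 'a' 14→0 → fail=15;  out ∅∪∅=∅
  n10('ccdbad'): parent n9 fail=15; on 'd' 15 → fail=16;  out {1}∪{4}={1,4}

Run:
i=0 'b': node 0→14  → match P3@[0:0]
i=1 'b': node 14→14 (fail-walked)  → match P3@[1:1]
i=2 'b': node 14→14 (fail-walked)  → match P3@[2:2]
i=3 'd': node 14→1 (fail-walked)
i=4 'd': node 1→2
i=5 'd': node 2→2 (fail-walked)
i=6 'b': node 2→3  → match P3@[6:6]
i=7 'c': node 3→4  → match P0@[4:7]
i=8 'd': node 4→1 (fail-walked)
i=9 'b': node 1→14 (fail-walked)  → match P3@[9:9]
i=10 'd': node 14→1 (fail-walked)
i=11 'a': node 1→15 (fail-walked)
i=12 'a': node 15→15 (fail-walked)
i=13 'd': node 15→16  → match P4@[12:13]
i=14 'c': node 16→5 (fail-walked)
i=15 'b': node 5→11  → match P3@[15:15]
i=16 'a': node 11→12
i=17 'a': node 12→13  → match P2@[14:17]
i=18 'a': node 13→15 (fail-walked)
i=19 'a': node 15→15 (fail-walked)
i=20 'd': node 15→16  → match P4@[19:20]
i=21 'a': node 16→15 (fail-walked)
i=22 'd': node 15→16  → match P4@[21:22]
i=23 'd': node 16→2 (fail-walked)
i=24 'd': node 2→2 (fail-walked)
i=25 'b': node 2→3  → match P3@[25:25]
i=26 'c': node 3→4  → match P0@[23:26]
i=27 'b': node 4→11 (fail-walked)  → match P3@[27:27]
i=28 'c': node 11→5 (fail-walked)
i=29 'c': node 5→6
i=30 'c': node 6→6 (fail-walked)
i=31 'c': node 6→6 (fail-walked)
i=32 'd': node 6→7
i=33 'b': node 7→8  → match P3@[33:33]
i=34 'a': node 8→9
i=35 'd': node 9→10  → match P1@[30:35],P4@[34:35]
i=36 'd': node 10→2 (fail-walked)
i=37 'c': node 2→5 (fail-walked)
i=38 'b': node 5→11  → match P3@[38:38]
i=39 'a': node 11→12
i=40 'a': node 12→13  → match P2@[37:40]
i=41 'b': node 13→14 (fail-walked)  → match P3@[41:41]
i=42 'b': node 14→14 (fail-walked)  → match P3@[42:42]
i=43 'b': node 14→14 (fail-walked)  → match P3@[43:43]
i=44 'd': node 14→1 (fail-walked)
i=45 'd': node 1→2
i=46 'c': node 2→5 (fail-walked)
i=47 'b': node 5→11  → match P3@[47:47]
i=48 'a': node 11→12
i=49 'a': node 12→13  → match P2@[46:49]
i=50 'c': node 13→5 (fail-walked)
i=51 'c': node 5→6
i=52 'd': node 6→7
i=53 'b': node 7→8  → match P3@[53:53]
i=54 'a': node 8→9
i=55 'd': node 9→10  → match P1@[50:55],P4@[54:55]
i=56 'c': node 10→5 (fail-walked)
i=57 'c': node 5→6
i=58 'd': node 6→7
i=59 'b': node 7→8  → match P3@[59:59]
i=60 'a': node 8→9
i=61 'd': node 9→10  → match P1@[56:61],P4@[60:61]
i=62 'a': node 10→15 (fail-walked)
i=63 'c': node 15→5 (fail-walked)
i=64 'a': node 5→15 (fail-walked)
i=65 'c': node 15→5 (fail-walked)
i=66 'b': node 5→11  → match P3@[66:66]
i=67 'a': node 11→12
i=68 'a': node 12→13  → match P2@[65:68]
i=69 'd': node 13→16 (fail-walked)  → match P4@[68:69]
i=70 'd': node 16→2 (fail-walked)
i=71 'b': node 2→3  → match P3@[71:71]
i=72 'c': node 3→4  → match P0@[69:72]
i=73 'a': node 4→15 (fail-walked)
i=74 'd': node 15→16  → match P4@[73:74]
i=75 'c': node 16→5 (fail-walked)

All matches (sorted): [[0,3],[1,3],[2,3],[6,3],[7,0],[9,3],[13,4],[15,3],[17,2],[20,4],[22,4],[25,3],[26,0],[27,3],[33,3],[35,1],[35,4],[38,3],[40,2],[41,3],[42,3],[43,3],[47,3],[49,2],[53,3],[55,1],[55,4],[59,3],[61,1],[61,4],[66,3],[68,2],[69,4],[71,3],[72,0],[74,4]]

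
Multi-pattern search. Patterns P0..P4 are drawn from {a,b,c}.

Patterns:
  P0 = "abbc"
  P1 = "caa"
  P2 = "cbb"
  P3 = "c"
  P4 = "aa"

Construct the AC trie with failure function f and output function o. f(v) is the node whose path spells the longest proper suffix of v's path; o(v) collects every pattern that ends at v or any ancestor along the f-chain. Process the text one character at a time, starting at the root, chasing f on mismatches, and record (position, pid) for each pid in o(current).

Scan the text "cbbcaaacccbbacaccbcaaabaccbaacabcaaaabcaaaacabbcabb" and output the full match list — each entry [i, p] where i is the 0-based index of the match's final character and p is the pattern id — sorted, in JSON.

Build automaton:
Trie (insert patterns):
  0='ε' goto a→1 c→5
  1='a' goto a→10 b→2
  2='ab' goto b→3
  3='abb' goto c→4
  4='abbc' goto ·  ←P0
  5='c' goto a→6 b→8  ←P3
  6='ca' goto a→7
  7='caa' goto ·  ←P1
  8='cb' goto b→9
  9='cbb' goto ·  ←P2
  10='aa' goto ·  ←P4

Failure links (BFS by depth):
  n1('a'): parent n0 fail=0; on 'a' 0 → fail=0;  out ∅∪∅=∅
  n5('c'): parent n0 fail=0; on 'c' 0 → fail=0;  out {3}∪∅={3}
  n2('ab'): parent n1 fail=0; on 'b' 0 → fail=0;  out ∅∪∅=∅
  n6('ca'): parent n5 fail=0; on 'a' 0 → fail=1;  out ∅∪∅=∅
  n8('cb'): parent n5 fail=0; on 'b' 0 → fail=0;  out ∅∪∅=∅
  n10('aa'): parent n1 fail=0; on 'a' 0 → fail=1;  out {4}∪∅={4}
  n3('abb'): parent n2 fail=0; on 'b' 0 → fail=0;  out ∅∪∅=∅
  n7('caa'): parent n6 fail=1; on 'a' 1 → fail=10;  out {1}∪{4}={1,4}
  n9('cbb'): parent n8 fail=0; on 'b' 0 → fail=0;  out {2}∪∅={2}
  n4('abbc'): parent n3 fail=0; on 'c' 0 → fail=5;  out {0}∪{3}={0,3}

Run:
pos 0 'c': at 5  ** P3@[0:0]
pos 1 'b': at 8
pos 2 'b': at 9  ** P2@[0:2]
pos 3 'c': at 5 (via fail)  ** P3@[3:3]
pos 4 'a': at 6
pos 5 'a': at 7  ** P1@[3:5],P4@[4:5]
pos 6 'a': at 10 (via fail)  ** P4@[5:6]
pos 7 'c': at 5 (via fail)  ** P3@[7:7]
pos 8 'c': at 5 (via fail)  ** P3@[8:8]
pos 9 'c': at 5 (via fail)  ** P3@[9:9]
pos 10 'b': at 8
pos 11 'b': at 9  ** P2@[9:11]
pos 12 'a': at 1 (via fail)
pos 13 'c': at 5 (via fail)  ** P3@[13:13]
pos 14 'a': at 6
pos 15 'c': at 5 (via fail)  ** P3@[15:15]
pos 16 'c': at 5 (via fail)  ** P3@[16:16]
pos 17 'b': at 8
pos 18 'c': at 5 (via fail)  ** P3@[18:18]
pos 19 'a': at 6
pos 20 'a': at 7  ** P1@[18:20],P4@[19:20]
pos 21 'a': at 10 (via fail)  ** P4@[20:21]
pos 22 'b': at 2 (via fail)
pos 23 'a': at 1 (via fail)
pos 24 'c': at 5 (via fail)  ** P3@[24:24]
pos 25 'c': at 5 (via fail)  ** P3@[25:25]
pos 26 'b': at 8
pos 27 'a': at 1 (via fail)
pos 28 'a': at 10  ** P4@[27:28]
pos 29 'c': at 5 (via fail)  ** P3@[29:29]
pos 30 'a': at 6
pos 31 'b': at 2 (via fail)
pos 32 'c': at 5 (via fail)  ** P3@[32:32]
pos 33 'a': at 6
pos 34 'a': at 7  ** P1@[32:34],P4@[33:34]
pos 35 'a': at 10 (via fail)  ** P4@[34:35]
pos 36 'a': at 10 (via fail)  ** P4@[35:36]
pos 37 'b': at 2 (via fail)
pos 38 'c': at 5 (via fail)  ** P3@[38:38]
pos 39 'a': at 6
pos 40 'a': at 7  ** P1@[38:40],P4@[39:40]
pos 41 'a': at 10 (via fail)  ** P4@[40:41]
pos 42 'a': at 10 (via fail)  ** P4@[41:42]
pos 43 'c': at 5 (via fail)  ** P3@[43:43]
pos 44 'a': at 6
pos 45 'b': at 2 (via fail)
pos 46 'b': at 3
pos 47 'c': at 4  ** P0@[44:47],P3@[47:47]
pos 48 'a': at 6 (via fail)
pos 49 'b': at 2 (via fail)
pos 50 'b': at 3

All matches (sorted): [[0,3],[2,2],[3,3],[5,1],[5,4],[6,4],[7,3],[8,3],[9,3],[11,2],[13,3],[15,3],[16,3],[18,3],[20,1],[20,4],[21,4],[24,3],[25,3],[28,4],[29,3],[32,3],[34,1],[34,4],[35,4],[36,4],[38,3],[40,1],[40,4],[41,4],[42,4],[43,3],[47,0],[47,3]]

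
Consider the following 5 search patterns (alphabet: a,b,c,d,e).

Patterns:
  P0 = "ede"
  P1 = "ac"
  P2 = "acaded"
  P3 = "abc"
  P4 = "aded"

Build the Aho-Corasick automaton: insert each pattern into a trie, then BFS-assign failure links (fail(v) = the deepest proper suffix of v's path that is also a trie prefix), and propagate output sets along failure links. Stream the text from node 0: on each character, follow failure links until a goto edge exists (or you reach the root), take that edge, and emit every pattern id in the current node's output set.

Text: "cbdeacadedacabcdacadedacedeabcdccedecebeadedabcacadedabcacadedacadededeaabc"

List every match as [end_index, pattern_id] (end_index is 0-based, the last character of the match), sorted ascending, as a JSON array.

Build automaton:
Trie (insert patterns):
  0='ε' goto a→4 e→1
  1='e' goto d→2
  2='ed' goto e→3
  3='ede' goto ·  [P0 ends]
  4='a' goto b→10 c→5 d→12
  5='ac' goto a→6  [P1 ends]
  6='aca' goto d→7
  7='acad' goto e→8
  8='acade' goto d→9
  9='acaded' goto ·  [P2 ends]
  10='ab' goto c→11
  11='abc' goto ·  [P3 ends]
  12='ad' goto e→13
  13='ade' goto d→14
  14='aded' goto ·  [P4 ends]

Failure links (BFS by depth):
  n1('e'): parent n0 fail=0; on 'e' 0 → fail=0;  out ∅∪∅=∅
  n4('a'): parent n0 fail=0; on 'a' 0 → fail=0;  out ∅∪∅=∅
  n2('ed'): parent n1 fail=0; on 'd' 0 → fail=0;  out ∅∪∅=∅
  n5('ac'): parent n4 fail=0; on 'c' 0 → fail=0;  out {1}∪∅={1}
  n10('ab'): parent n4 fail=0; on 'b' 0 → fail=0;  out ∅∪∅=∅
  n12('ad'): parent n4 fail=0; on 'd' 0 → fail=0;  out ∅∪∅=∅
  n3('ede'): parent n2 fail=0; on 'e' 0 → fail=1;  out {0}∪∅={0}
  n6('aca'): parent n5 fail=0; on 'a' 0 → fail=4;  out ∅∪∅=∅
  n11('abc'): parent n10 fail=0; on 'c' 0 → fail=0;  out {3}∪∅={3}
  n13('ade'): parent n12 fail=0; on 'e' 0 → fail=1;  out ∅∪∅=∅
  n7('acad'): parent n6 fail=4; on 'd' 4 → fail=12;  out ∅∪∅=∅
  n14('aded'): parent n13 fail=1; on 'd' 1 → fail=2;  out {4}∪∅={4}
  n8('acade'): parent n7 fail=12; on 'e' 12 → fail=13;  out ∅∪∅=∅
  n9('acaded'): parent n8 fail=13; on 'd' 13 → fail=14;  out {2}∪{4}={2,4}

Text stream:
pos 0 'c': at 0
pos 1 'b': at 0
pos 2 'd': at 0
pos 3 'e': at 1
pos 4 'a': at 4 (fail-walked)
pos 5 'c': at 5  emit P1@[4:5]
pos 6 'a': at 6
pos 7 'd': at 7
pos 8 'e': at 8
pos 9 'd': at 9  emit P2@[4:9],P4@[6:9]
pos 10 'a': at 4 (fail-walked)
pos 11 'c': at 5  emit P1@[10:11]
pos 12 'a': at 6
pos 13 'b': at 10 (fail-walked)
pos 14 'c': at 11  emit P3@[12:14]
pos 15 'd': at 0 (fail-walked)
pos 16 'a': at 4
pos 17 'c': at 5  emit P1@[16:17]
pos 18 'a': at 6
pos 19 'd': at 7
pos 20 'e': at 8
pos 21 'd': at 9  emit P2@[16:21],P4@[18:21]
pos 22 'a': at 4 (fail-walked)
pos 23 'c': at 5  emit P1@[22:23]
pos 24 'e': at 1 (fail-walked)
pos 25 'd': at 2
pos 26 'e': at 3  emit P0@[24:26]
pos 27 'a': at 4 (fail-walked)
pos 28 'b': at 10
pos 29 'c': at 11  emit P3@[27:29]
pos 30 'd': at 0 (fail-walked)
pos 31 'c': at 0
pos 32 'c': at 0
pos 33 'e': at 1
pos 34 'd': at 2
pos 35 'e': at 3  emit P0@[33:35]
pos 36 'c': at 0 (fail-walked)
pos 37 'e': at 1
pos 38 'b': at 0 (fail-walked)
pos 39 'e': at 1
pos 40 'a': at 4 (fail-walked)
pos 41 'd': at 12
pos 42 'e': at 13
pos 43 'd': at 14  emit P4@[40:43]
pos 44 'a': at 4 (fail-walked)
pos 45 'b': at 10
pos 46 'c': at 11  emit P3@[44:46]
pos 47 'a': at 4 (fail-walked)
pos 48 'c': at 5  emit P1@[47:48]
pos 49 'a': at 6
pos 50 'd': at 7
pos 51 'e': at 8
pos 52 'd': at 9  emit P2@[47:52],P4@[49:52]
pos 53 'a': at 4 (fail-walked)
pos 54 'b': at 10
pos 55 'c': at 11  emit P3@[53:55]
pos 56 'a': at 4 (fail-walked)
pos 57 'c': at 5  emit P1@[56:57]
pos 58 'a': at 6
pos 59 'd': at 7
pos 60 'e': at 8
pos 61 'd': at 9  emit P2@[56:61],P4@[58:61]
pos 62 'a': at 4 (fail-walked)
pos 63 'c': at 5  emit P1@[62:63]
pos 64 'a': at 6
pos 65 'd': at 7
pos 66 'e': at 8
pos 67 'd': at 9  emit P2@[62:67],P4@[64:67]
pos 68 'e': at 3 (fail-walked)  emit P0@[66:68]
pos 69 'd': at 2 (fail-walked)
pos 70 'e': at 3  emit P0@[68:70]
pos 71 'a': at 4 (fail-walked)
pos 72 'a': at 4 (fail-walked)
pos 73 'b': at 10
pos 74 'c': at 11  emit P3@[72:74]

Matches: [[5,1],[9,2],[9,4],[11,1],[14,3],[17,1],[21,2],[21,4],[23,1],[26,0],[29,3],[35,0],[43,4],[46,3],[48,1],[52,2],[52,4],[55,3],[57,1],[61,2],[61,4],[63,1],[67,2],[67,4],[68,0],[70,0],[74,3]]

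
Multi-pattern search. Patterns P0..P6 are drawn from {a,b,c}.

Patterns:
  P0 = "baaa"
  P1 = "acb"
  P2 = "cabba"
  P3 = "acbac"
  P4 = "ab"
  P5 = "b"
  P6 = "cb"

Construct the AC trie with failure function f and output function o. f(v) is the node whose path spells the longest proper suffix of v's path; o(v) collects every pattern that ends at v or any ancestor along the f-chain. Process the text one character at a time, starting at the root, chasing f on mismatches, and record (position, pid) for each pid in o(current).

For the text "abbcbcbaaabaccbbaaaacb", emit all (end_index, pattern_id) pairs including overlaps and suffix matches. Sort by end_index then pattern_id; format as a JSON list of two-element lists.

Construct AC machine:
Trie (insert patterns):
  n0 'ε': a→5 b→1 c→8
  n1 'b': a→2  [P5 ends]
  n2 'ba': a→3
  n3 'baa': a→4
  n4 'baaa': ·  [P0 ends]
  n5 'a': b→15 c→6
  n6 'ac': b→7
  n7 'acb': a→13  [P1 ends]
  n8 'c': a→9 b→16
  n9 'ca': b→10
  n10 'cab': b→11
  n11 'cabb': a→12
  n12 'cabba': ·  [P2 ends]
  n13 'acba': c→14
  n14 'acbac': ·  [P3 ends]
  n15 'ab': ·  [P4 ends]
  n16 'cb': ·  [P6 ends]

Failure links (BFS by depth):
  fail(1) 'b': from fail(0)=0 chase 'b': 0 ⇒ 0;  out={5}∪out(0)={5}
  fail(5) 'a': from fail(0)=0 chase 'a': 0 ⇒ 0;  out=∅∪out(0)=∅
  fail(8) 'c': from fail(0)=0 chase 'c': 0 ⇒ 0;  out=∅∪out(0)=∅
  fail(2) 'ba': from fail(1)=0 chase 'a': 0 ⇒ 5;  out=∅∪out(5)=∅
  fail(6) 'ac': from fail(5)=0 chase 'c': 0 ⇒ 8;  out=∅∪out(8)=∅
  fail(9) 'ca': from fail(8)=0 chase 'a': 0 ⇒ 5;  out=∅∪out(5)=∅
  fail(15) 'ab': from fail(5)=0 chase 'b': 0 ⇒ 1;  out={4}∪out(1)={4,5}
  fail(16) 'cb': from fail(8)=0 chase 'b': 0 ⇒ 1;  out={6}∪out(1)={5,6}
  fail(3) 'baa': from fail(2)=5 chase 'a': 5→0 ⇒ 5;  out=∅∪out(5)=∅
  fail(7) 'acb': from fail(6)=8 chase 'b': 8 ⇒ 16;  out={1}∪out(16)={1,5,6}
  fail(10) 'cab': from fail(9)=5 chase 'b': 5 ⇒ 15;  out=∅∪out(15)={4,5}
  fail(4) 'baaa': from fail(3)=5 chase 'a': 5→0 ⇒ 5;  out={0}∪out(5)={0}
  fail(11) 'cabb': from fail(10)=15 chase 'b': 15→1→0 ⇒ 1;  out=∅∪out(1)={5}
  fail(13) 'acba': from fail(7)=16 chase 'a': 16→1 ⇒ 2;  out=∅∪out(2)=∅
  fail(12) 'cabba': from fail(11)=1 chase 'a': 1 ⇒ 2;  out={2}∪out(2)={2}
  fail(14) 'acbac': from fail(13)=2 chase 'c': 2→5 ⇒ 6;  out={3}∪out(6)={3}

Run:
pos 0 'a': at 5
pos 1 'b': at 15  ** P4@[0:1],P5@[1:1]
pos 2 'b': at 1 (fail-walked)  ** P5@[2:2]
pos 3 'c': at 8 (fail-walked)
pos 4 'b': at 16  ** P5@[4:4],P6@[3:4]
pos 5 'c': at 8 (fail-walked)
pos 6 'b': at 16  ** P5@[6:6],P6@[5:6]
pos 7 'a': at 2 (fail-walked)
pos 8 'a': at 3
pos 9 'a': at 4  ** P0@[6:9]
pos 10 'b': at 15 (fail-walked)  ** P4@[9:10],P5@[10:10]
pos 11 'a': at 2 (fail-walked)
pos 12 'c': at 6 (fail-walked)
pos 13 'c': at 8 (fail-walked)
pos 14 'b': at 16  ** P5@[14:14],P6@[13:14]
pos 15 'b': at 1 (fail-walked)  ** P5@[15:15]
pos 16 'a': at 2
pos 17 'a': at 3
pos 18 'a': at 4  ** P0@[15:18]
pos 19 'a': at 5 (fail-walked)
pos 20 'c': at 6
pos 21 'b': at 7  ** P1@[19:21],P5@[21:21],P6@[20:21]

Matches: [[1,4],[1,5],[2,5],[4,5],[4,6],[6,5],[6,6],[9,0],[10,4],[10,5],[14,5],[14,6],[15,5],[18,0],[21,1],[21,5],[21,6]]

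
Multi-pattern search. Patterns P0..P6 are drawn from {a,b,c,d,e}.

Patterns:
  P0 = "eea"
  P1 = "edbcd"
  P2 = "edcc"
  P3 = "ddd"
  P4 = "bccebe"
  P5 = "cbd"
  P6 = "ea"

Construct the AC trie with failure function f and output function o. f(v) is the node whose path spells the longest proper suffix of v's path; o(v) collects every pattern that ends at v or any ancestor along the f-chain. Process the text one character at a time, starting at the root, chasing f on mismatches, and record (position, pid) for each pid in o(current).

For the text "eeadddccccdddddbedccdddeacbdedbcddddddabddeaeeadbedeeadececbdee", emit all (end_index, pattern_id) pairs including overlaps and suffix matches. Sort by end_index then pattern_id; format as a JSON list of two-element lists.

Build:
Trie nodes:
  0='ε' goto b→13 c→19 d→10 e→1
  1='e' goto a→22 d→4 e→2
  2='ee' goto a→3
  3='eea' goto ·  ←P0
  4='ed' goto b→5 c→8
  5='edb' goto c→6
  6='edbc' goto d→7
  7='edbcd' goto ·  ←P1
  8='edc' goto c→9
  9='edcc' goto ·  ←P2
  10='d' goto d→11
  11='dd' goto d→12
  12='ddd' goto ·  ←P3
  13='b' goto c→14
  14='bc' goto c→15
  15='bcc' goto e→16
  16='bcce' goto b→17
  17='bcceb' goto e→18
  18='bccebe' goto ·  ←P4
  19='c' goto b→20
  20='cb' goto d→21
  21='cbd' goto ·  ←P5
  22='ea' goto ·  ←P6

Failure links (BFS by depth):
  fail(1) 'e': from fail(0)=0 chase 'e': 0 ⇒ 0;  out=∅∪out(0)=∅
  fail(10) 'd': from fail(0)=0 chase 'd': 0 ⇒ 0;  out=∅∪out(0)=∅
  fail(13) 'b': from fail(0)=0 chase 'b': 0 ⇒ 0;  out=∅∪out(0)=∅
  fail(19) 'c': from fail(0)=0 chase 'c': 0 ⇒ 0;  out=∅∪out(0)=∅
  fail(2) 'ee': from fail(1)=0 chase 'e': 0 ⇒ 1;  out=∅∪out(1)=∅
  fail(4) 'ed': from fail(1)=0 chase 'd': 0 ⇒ 10;  out=∅∪out(10)=∅
  fail(11) 'dd': from fail(10)=0 chase 'd': 0 ⇒ 10;  out=∅∪out(10)=∅
  fail(14) 'bc': from fail(13)=0 chase 'c': 0 ⇒ 19;  out=∅∪out(19)=∅
  fail(20) 'cb': from fail(19)=0 chase 'b': 0 ⇒ 13;  out=∅∪out(13)=∅
  fail(22) 'ea': from fail(1)=0 chase 'a': 0 ⇒ 0;  out={6}∪out(0)={6}
  fail(3) 'eea': from fail(2)=1 chase 'a': 1 ⇒ 22;  out={0}∪out(22)={0,6}
  fail(5) 'edb': from fail(4)=10 chase 'b': 10→0 ⇒ 13;  out=∅∪out(13)=∅
  fail(8) 'edc': from fail(4)=10 chase 'c': 10→0 ⇒ 19;  out=∅∪out(19)=∅
  fail(12) 'ddd': from fail(11)=10 chase 'd': 10 ⇒ 11;  out={3}∪out(11)={3}
  fail(15) 'bcc': from fail(14)=19 chase 'c': 19→0 ⇒ 19;  out=∅∪out(19)=∅
  fail(21) 'cbd': from fail(20)=13 chase 'd': 13→0 ⇒ 10;  out={5}∪out(10)={5}
  fail(6) 'edbc': from fail(5)=13 chase 'c': 13 ⇒ 14;  out=∅∪out(14)=∅
  fail(9) 'edcc': from fail(8)=19 chase 'c': 19→0 ⇒ 19;  out={2}∪out(19)={2}
  fail(16) 'bcce': from fail(15)=19 chase 'e': 19→0 ⇒ 1;  out=∅∪out(1)=∅
  fail(7) 'edbcd': from fail(6)=14 chase 'd': 14→19→0 ⇒ 10;  out={1}∪out(10)={1}
  fail(17) 'bcceb': from fail(16)=1 chase 'b': 1→0 ⇒ 13;  out=∅∪out(13)=∅
  fail(18) 'bccebe': from fail(17)=13 chase 'e': 13→0 ⇒ 1;  out={4}∪out(1)={4}

Text stream:
[0] read 'e'  n0⇒n1
[1] read 'e'  n1⇒n2
[2] read 'a'  n2⇒n3  emit P0@[0:2],P6@[1:2]
[3] read 'd'  n3⇒n10 (fail-walked)
[4] read 'd'  n10⇒n11
[5] read 'd'  n11⇒n12  emit P3@[3:5]
[6] read 'c'  n12⇒n19 (fail-walked)
[7] read 'c'  n19⇒n19 (fail-walked)
[8] read 'c'  n19⇒n19 (fail-walked)
[9] read 'c'  n19⇒n19 (fail-walked)
[10] read 'd'  n19⇒n10 (fail-walked)
[11] read 'd'  n10⇒n11
[12] read 'd'  n11⇒n12  emit P3@[10:12]
[13] read 'd'  n12⇒n12 (fail-walked)  emit P3@[11:13]
[14] read 'd'  n12⇒n12 (fail-walked)  emit P3@[12:14]
[15] read 'b'  n12⇒n13 (fail-walked)
[16] read 'e'  n13⇒n1 (fail-walked)
[17] read 'd'  n1⇒n4
[18] read 'c'  n4⇒n8
[19] read 'c'  n8⇒n9  emit P2@[16:19]
[20] read 'd'  n9⇒n10 (fail-walked)
[21] read 'd'  n10⇒n11
[22] read 'd'  n11⇒n12  emit P3@[20:22]
[23] read 'e'  n12⇒n1 (fail-walked)
[24] read 'a'  n1⇒n22  emit P6@[23:24]
[25] read 'c'  n22⇒n19 (fail-walked)
[26] read 'b'  n19⇒n20
[27] read 'd'  n20⇒n21  emit P5@[25:27]
[28] read 'e'  n21⇒n1 (fail-walked)
[29] read 'd'  n1⇒n4
[30] read 'b'  n4⇒n5
[31] read 'c'  n5⇒n6
[32] read 'd'  n6⇒n7  emit P1@[28:32]
[33] read 'd'  n7⇒n11 (fail-walked)
[34] read 'd'  n11⇒n12  emit P3@[32:34]
[35] read 'd'  n12⇒n12 (fail-walked)  emit P3@[33:35]
[36] read 'd'  n12⇒n12 (fail-walked)  emit P3@[34:36]
[37] read 'd'  n12⇒n12 (fail-walked)  emit P3@[35:37]
[38] read 'a'  n12⇒n0 (fail-walked)
[39] read 'b'  n0⇒n13
[40] read 'd'  n13⇒n10 (fail-walked)
[41] read 'd'  n10⇒n11
[42] read 'e'  n11⇒n1 (fail-walked)
[43] read 'a'  n1⇒n22  emit P6@[42:43]
[44] read 'e'  n22⇒n1 (fail-walked)
[45] read 'e'  n1⇒n2
[46] read 'a'  n2⇒n3  emit P0@[44:46],P6@[45:46]
[47] read 'd'  n3⇒n10 (fail-walked)
[48] read 'b'  n10⇒n13 (fail-walked)
[49] read 'e'  n13⇒n1 (fail-walked)
[50] read 'd'  n1⇒n4
[51] read 'e'  n4⇒n1 (fail-walked)
[52] read 'e'  n1⇒n2
[53] read 'a'  n2⇒n3  emit P0@[51:53],P6@[52:53]
[54] read 'd'  n3⇒n10 (fail-walked)
[55] read 'e'  n10⇒n1 (fail-walked)
[56] read 'c'  n1⇒n19 (fail-walked)
[57] read 'e'  n19⇒n1 (fail-walked)
[58] read 'c'  n1⇒n19 (fail-walked)
[59] read 'b'  n19⇒n20
[60] read 'd'  n20⇒n21  emit P5@[58:60]
[61] read 'e'  n21⇒n1 (fail-walked)
[62] read 'e'  n1⇒n2

All matches (sorted): [[2,0],[2,6],[5,3],[12,3],[13,3],[14,3],[19,2],[22,3],[24,6],[27,5],[32,1],[34,3],[35,3],[36,3],[37,3],[43,6],[46,0],[46,6],[53,0],[53,6],[60,5]]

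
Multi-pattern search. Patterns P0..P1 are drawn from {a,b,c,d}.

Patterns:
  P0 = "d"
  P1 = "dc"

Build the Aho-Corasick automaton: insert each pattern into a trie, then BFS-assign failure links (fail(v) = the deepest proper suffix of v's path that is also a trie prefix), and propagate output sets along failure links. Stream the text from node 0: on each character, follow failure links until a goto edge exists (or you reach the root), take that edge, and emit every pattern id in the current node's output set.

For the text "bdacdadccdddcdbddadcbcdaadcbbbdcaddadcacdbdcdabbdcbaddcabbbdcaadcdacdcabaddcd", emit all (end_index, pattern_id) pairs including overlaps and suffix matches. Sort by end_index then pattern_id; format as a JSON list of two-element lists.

Build automaton:
Trie (insert patterns):
  0='ε' goto d→1
  1='d' goto c→2  ←P0
  2='dc' goto ·  ←P1

BFS fail/out derivation:
  fail(1) 'd': from fail(0)=0 chase 'd': 0 ⇒ 0;  out={0}∪out(0)={0}
  fail(2) 'dc': from fail(1)=0 chase 'c': 0 ⇒ 0;  out={1}∪out(0)={1}

Text stream:
[0] read 'b'  n0⇒n0
[1] read 'd'  n0⇒n1  → match P0@[1:1]
[2] read 'a'  n1⇒n0 ·f
[3] read 'c'  n0⇒n0
[4] read 'd'  n0⇒n1  → match P0@[4:4]
[5] read 'a'  n1⇒n0 ·f
[6] read 'd'  n0⇒n1  → match P0@[6:6]
[7] read 'c'  n1⇒n2  → match P1@[6:7]
[8] read 'c'  n2⇒n0 ·f
[9] read 'd'  n0⇒n1  → match P0@[9:9]
[10] read 'd'  n1⇒n1 ·f  → match P0@[10:10]
[11] read 'd'  n1⇒n1 ·f  → match P0@[11:11]
[12] read 'c'  n1⇒n2  → match P1@[11:12]
[13] read 'd'  n2⇒n1 ·f  → match P0@[13:13]
[14] read 'b'  n1⇒n0 ·f
[15] read 'd'  n0⇒n1  → match P0@[15:15]
[16] read 'd'  n1⇒n1 ·f  → match P0@[16:16]
[17] read 'a'  n1⇒n0 ·f
[18] read 'd'  n0⇒n1  → match P0@[18:18]
[19] read 'c'  n1⇒n2  → match P1@[18:19]
[20] read 'b'  n2⇒n0 ·f
[21] read 'c'  n0⇒n0
[22] read 'd'  n0⇒n1  → match P0@[22:22]
[23] read 'a'  n1⇒n0 ·f
[24] read 'a'  n0⇒n0
[25] read 'd'  n0⇒n1  → match P0@[25:25]
[26] read 'c'  n1⇒n2  → match P1@[25:26]
[27] read 'b'  n2⇒n0 ·f
[28] read 'b'  n0⇒n0
[29] read 'b'  n0⇒n0
[30] read 'd'  n0⇒n1  → match P0@[30:30]
[31] read 'c'  n1⇒n2  → match P1@[30:31]
[32] read 'a'  n2⇒n0 ·f
[33] read 'd'  n0⇒n1  → match P0@[33:33]
[34] read 'd'  n1⇒n1 ·f  → match P0@[34:34]
[35] read 'a'  n1⇒n0 ·f
[36] read 'd'  n0⇒n1  → match P0@[36:36]
[37] read 'c'  n1⇒n2  → match P1@[36:37]
[38] read 'a'  n2⇒n0 ·f
[39] read 'c'  n0⇒n0
[40] read 'd'  n0⇒n1  → match P0@[40:40]
[41] read 'b'  n1⇒n0 ·f
[42] read 'd'  n0⇒n1  → match P0@[42:42]
[43] read 'c'  n1⇒n2  → match P1@[42:43]
[44] read 'd'  n2⇒n1 ·f  → match P0@[44:44]
[45] read 'a'  n1⇒n0 ·f
[46] read 'b'  n0⇒n0
[47] read 'b'  n0⇒n0
[48] read 'd'  n0⇒n1  → match P0@[48:48]
[49] read 'c'  n1⇒n2  → match P1@[48:49]
[50] read 'b'  n2⇒n0 ·f
[51] read 'a'  n0⇒n0
[52] read 'd'  n0⇒n1  → match P0@[52:52]
[53] read 'd'  n1⇒n1 ·f  → match P0@[53:53]
[54] read 'c'  n1⇒n2  → match P1@[53:54]
[55] read 'a'  n2⇒n0 ·f
[56] read 'b'  n0⇒n0
[57] read 'b'  n0⇒n0
[58] read 'b'  n0⇒n0
[59] read 'd'  n0⇒n1  → match P0@[59:59]
[60] read 'c'  n1⇒n2  → match P1@[59:60]
[61] read 'a'  n2⇒n0 ·f
[62] read 'a'  n0⇒n0
[63] read 'd'  n0⇒n1  → match P0@[63:63]
[64] read 'c'  n1⇒n2  → match P1@[63:64]
[65] read 'd'  n2⇒n1 ·f  → match P0@[65:65]
[66] read 'a'  n1⇒n0 ·f
[67] read 'c'  n0⇒n0
[68] read 'd'  n0⇒n1  → match P0@[68:68]
[69] read 'c'  n1⇒n2  → match P1@[68:69]
[70] read 'a'  n2⇒n0 ·f
[71] read 'b'  n0⇒n0
[72] read 'a'  n0⇒n0
[73] read 'd'  n0⇒n1  → match P0@[73:73]
[74] read 'd'  n1⇒n1 ·f  → match P0@[74:74]
[75] read 'c'  n1⇒n2  → match P1@[74:75]
[76] read 'd'  n2⇒n1 ·f  → match P0@[76:76]

All matches (sorted): [[1,0],[4,0],[6,0],[7,1],[9,0],[10,0],[11,0],[12,1],[13,0],[15,0],[16,0],[18,0],[19,1],[22,0],[25,0],[26,1],[30,0],[31,1],[33,0],[34,0],[36,0],[37,1],[40,0],[42,0],[43,1],[44,0],[48,0],[49,1],[52,0],[53,0],[54,1],[59,0],[60,1],[63,0],[64,1],[65,0],[68,0],[69,1],[73,0],[74,0],[75,1],[76,0]]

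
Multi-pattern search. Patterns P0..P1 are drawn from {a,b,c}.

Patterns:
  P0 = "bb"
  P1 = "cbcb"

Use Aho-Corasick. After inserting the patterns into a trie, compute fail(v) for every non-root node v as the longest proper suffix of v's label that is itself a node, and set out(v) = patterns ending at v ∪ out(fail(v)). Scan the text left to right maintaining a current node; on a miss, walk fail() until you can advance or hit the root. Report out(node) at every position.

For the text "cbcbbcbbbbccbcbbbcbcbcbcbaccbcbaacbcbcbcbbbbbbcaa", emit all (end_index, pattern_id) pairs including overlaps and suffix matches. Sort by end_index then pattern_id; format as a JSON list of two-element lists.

Build:
Trie (insert patterns):
  0='ε' goto b→1 c→3
  1='b' goto b→2
  2='bb' goto ·  ←P0
  3='c' goto b→4
  4='cb' goto c→5
  5='cbc' goto b→6
  6='cbcb' goto ·  ←P1

BFS fail/out derivation:
  fail(1) 'b': from fail(0)=0 chase 'b': 0 ⇒ 0;  out=∅∪out(0)=∅
  fail(3) 'c': from fail(0)=0 chase 'c': 0 ⇒ 0;  out=∅∪out(0)=∅
  fail(2) 'bb': from fail(1)=0 chase 'b': 0 ⇒ 1;  out={0}∪out(1)={0}
  fail(4) 'cb': from fail(3)=0 chase 'b': 0 ⇒ 1;  out=∅∪out(1)=∅
  fail(5) 'cbc': from fail(4)=1 chase 'c': 1→0 ⇒ 3;  out=∅∪out(3)=∅
  fail(6) 'cbcb': from fail(5)=3 chase 'b': 3 ⇒ 4;  out={1}∪out(4)={1}

Text stream:
i=0 'c': node 0→3
i=1 'b': node 3→4
i=2 'c': node 4→5
i=3 'b': node 5→6  → match P1@[0:3]
i=4 'b': node 6→2 (via fail)  → match P0@[3:4]
i=5 'c': node 2→3 (via fail)
i=6 'b': node 3→4
i=7 'b': node 4→2 (via fail)  → match P0@[6:7]
i=8 'b': node 2→2 (via fail)  → match P0@[7:8]
i=9 'b': node 2→2 (via fail)  → match P0@[8:9]
i=10 'c': node 2→3 (via fail)
i=11 'c': node 3→3 (via fail)
i=12 'b': node 3→4
i=13 'c': node 4→5
i=14 'b': node 5→6  → match P1@[11:14]
i=15 'b': node 6→2 (via fail)  → match P0@[14:15]
i=16 'b': node 2→2 (via fail)  → match P0@[15:16]
i=17 'c': node 2→3 (via fail)
i=18 'b': node 3→4
i=19 'c': node 4→5
i=20 'b': node 5→6  → match P1@[17:20]
i=21 'c': node 6→5 (via fail)
i=22 'b': node 5→6  → match P1@[19:22]
i=23 'c': node 6→5 (via fail)
i=24 'b': node 5→6  → match P1@[21:24]
i=25 'a': node 6→0 (via fail)
i=26 'c': node 0→3
i=27 'c': node 3→3 (via fail)
i=28 'b': node 3→4
i=29 'c': node 4→5
i=30 'b': node 5→6  → match P1@[27:30]
i=31 'a': node 6→0 (via fail)
i=32 'a': node 0→0
i=33 'c': node 0→3
i=34 'b': node 3→4
i=35 'c': node 4→5
i=36 'b': node 5→6  → match P1@[33:36]
i=37 'c': node 6→5 (via fail)
i=38 'b': node 5→6  → match P1@[35:38]
i=39 'c': node 6→5 (via fail)
i=40 'b': node 5→6  → match P1@[37:40]
i=41 'b': node 6→2 (via fail)  → match P0@[40:41]
i=42 'b': node 2→2 (via fail)  → match P0@[41:42]
i=43 'b': node 2→2 (via fail)  → match P0@[42:43]
i=44 'b': node 2→2 (via fail)  → match P0@[43:44]
i=45 'b': node 2→2 (via fail)  → match P0@[44:45]
i=46 'c': node 2→3 (via fail)
i=47 'a': node 3→0 (via fail)
i=48 'a': node 0→0

All matches (sorted): [[3,1],[4,0],[7,0],[8,0],[9,0],[14,1],[15,0],[16,0],[20,1],[22,1],[24,1],[30,1],[36,1],[38,1],[40,1],[41,0],[42,0],[43,0],[44,0],[45,0]]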